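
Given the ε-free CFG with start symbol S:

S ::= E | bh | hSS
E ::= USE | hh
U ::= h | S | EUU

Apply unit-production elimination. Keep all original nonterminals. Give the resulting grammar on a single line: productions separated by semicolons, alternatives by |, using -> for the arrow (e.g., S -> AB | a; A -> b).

S -> bh | hh | USE | hSS; E -> hh | USE; U -> h | bh | hh | EUU | USE | hSS

Unit productions: S->E, U->S.
Unit pairs (A ⇒* B via units): (S,E), (U,E), (U,S).
S: inherits non-unit rules of {E, S} → USE | bh | hSS | hh.
E: inherits non-unit rules of {E} → USE | hh.
U: inherits non-unit rules of {E, S, U} → EUU | USE | bh | h | hSS | hh.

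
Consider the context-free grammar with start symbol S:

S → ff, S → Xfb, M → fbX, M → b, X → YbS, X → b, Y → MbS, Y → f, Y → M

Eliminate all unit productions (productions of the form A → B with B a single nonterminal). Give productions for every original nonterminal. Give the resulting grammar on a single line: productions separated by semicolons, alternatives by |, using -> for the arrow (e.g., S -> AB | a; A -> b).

Unit productions: Y->M.
Unit pairs (A ⇒* B via units): (Y,M).
S: inherits non-unit rules of {S} → Xfb | ff.
M: inherits non-unit rules of {M} → b | fbX.
X: inherits non-unit rules of {X} → YbS | b.
Y: inherits non-unit rules of {M, Y} → MbS | b | f | fbX.

S -> ff | Xfb; M -> b | fbX; X -> b | YbS; Y -> b | f | MbS | fbX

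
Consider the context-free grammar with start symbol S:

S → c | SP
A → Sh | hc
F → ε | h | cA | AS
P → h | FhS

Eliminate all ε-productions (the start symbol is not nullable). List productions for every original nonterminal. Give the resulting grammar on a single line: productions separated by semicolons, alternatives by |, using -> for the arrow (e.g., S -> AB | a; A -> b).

S -> c | SP; A -> Sh | hc; F -> h | AS | cA; P -> h | hS | FhS

Nullable set: {F}.
Drop F -> ε.
P -> FhS: F nullable, giving FhS | hS.
Unchanged (no nullable symbols): S -> SP; S -> c; A -> Sh; A -> hc; F -> AS; F -> cA; F -> h; P -> h.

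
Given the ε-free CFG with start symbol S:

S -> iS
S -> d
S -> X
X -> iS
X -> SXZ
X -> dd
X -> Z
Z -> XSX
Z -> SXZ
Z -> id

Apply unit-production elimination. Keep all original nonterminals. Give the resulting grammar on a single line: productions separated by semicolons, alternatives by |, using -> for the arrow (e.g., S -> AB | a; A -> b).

Unit productions: S->X, X->Z.
Unit pairs (A ⇒* B via units): (S,X), (S,Z), (X,Z).
S: inherits non-unit rules of {S, X, Z} → SXZ | XSX | d | dd | iS | id.
X: inherits non-unit rules of {X, Z} → SXZ | XSX | dd | iS | id.
Z: inherits non-unit rules of {Z} → SXZ | XSX | id.

S -> d | dd | iS | id | SXZ | XSX; X -> dd | iS | id | SXZ | XSX; Z -> id | SXZ | XSX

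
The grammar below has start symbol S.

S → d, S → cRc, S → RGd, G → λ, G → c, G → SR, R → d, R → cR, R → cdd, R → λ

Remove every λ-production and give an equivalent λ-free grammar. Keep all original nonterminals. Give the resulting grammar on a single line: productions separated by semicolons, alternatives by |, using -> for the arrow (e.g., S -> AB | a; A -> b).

S -> d | Gd | Rd | cc | RGd | cRc; G -> S | c | SR; R -> c | d | cR | cdd

Nullable set: {G, R}.
S -> RGd: R, G nullable, giving Gd | RGd | Rd | d.
S -> cRc: R nullable, giving cRc | cc.
Drop G -> λ.
G -> SR: R nullable, giving S | SR.
Drop R -> λ.
R -> cR: R nullable, giving c | cR.
Unchanged (no nullable symbols): S -> d; G -> c; R -> cdd; R -> d.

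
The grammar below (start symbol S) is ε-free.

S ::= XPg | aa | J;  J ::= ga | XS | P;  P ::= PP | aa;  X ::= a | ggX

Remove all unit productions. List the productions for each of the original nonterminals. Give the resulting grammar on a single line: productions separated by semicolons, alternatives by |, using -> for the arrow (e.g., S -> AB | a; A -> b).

Unit productions: J->P, S->J.
Unit pairs (A ⇒* B via units): (J,P), (S,J), (S,P).
S: inherits non-unit rules of {J, P, S} → PP | XPg | XS | aa | ga.
J: inherits non-unit rules of {J, P} → PP | XS | aa | ga.
P: inherits non-unit rules of {P} → PP | aa.
X: inherits non-unit rules of {X} → a | ggX.

S -> PP | XS | aa | ga | XPg; J -> PP | XS | aa | ga; P -> PP | aa; X -> a | ggX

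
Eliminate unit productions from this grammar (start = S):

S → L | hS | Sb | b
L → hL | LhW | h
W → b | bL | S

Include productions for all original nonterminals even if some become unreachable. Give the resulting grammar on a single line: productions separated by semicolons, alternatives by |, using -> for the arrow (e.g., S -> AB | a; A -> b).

Unit productions: S->L, W->S.
Unit pairs (A ⇒* B via units): (S,L), (W,L), (W,S).
S: inherits non-unit rules of {L, S} → LhW | Sb | b | h | hL | hS.
L: inherits non-unit rules of {L} → LhW | h | hL.
W: inherits non-unit rules of {L, S, W} → LhW | Sb | b | bL | h | hL | hS.

S -> b | h | Sb | hL | hS | LhW; L -> h | hL | LhW; W -> b | h | Sb | bL | hL | hS | LhW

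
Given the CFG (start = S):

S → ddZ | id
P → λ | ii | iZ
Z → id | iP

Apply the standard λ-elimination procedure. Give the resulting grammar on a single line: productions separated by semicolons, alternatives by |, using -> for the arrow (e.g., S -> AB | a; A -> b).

S -> id | ddZ; P -> iZ | ii; Z -> i | iP | id

Nullable set: {P}.
Drop P -> λ.
Z -> iP: P nullable, giving i | iP.
Unchanged (no nullable symbols): S -> ddZ; S -> id; P -> iZ; P -> ii; Z -> id.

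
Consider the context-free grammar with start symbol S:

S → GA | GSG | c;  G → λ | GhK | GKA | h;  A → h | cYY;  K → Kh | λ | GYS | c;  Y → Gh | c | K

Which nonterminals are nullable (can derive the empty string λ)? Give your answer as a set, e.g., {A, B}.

Directly nullable (have an ε-rule): {G, K}.
Y is nullable via Y -> K (every symbol on the right is already known nullable).
Not nullable: A, S — each has a terminal in every rule's right-hand side or depends on a non-nullable symbol.

{G, K, Y}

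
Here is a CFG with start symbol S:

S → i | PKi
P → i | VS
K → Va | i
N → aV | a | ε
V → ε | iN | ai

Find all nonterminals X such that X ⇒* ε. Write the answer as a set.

Directly nullable (have an ε-rule): {N, V}.
Not nullable: K, P, S — each has a terminal in every rule's right-hand side or depends on a non-nullable symbol.

{N, V}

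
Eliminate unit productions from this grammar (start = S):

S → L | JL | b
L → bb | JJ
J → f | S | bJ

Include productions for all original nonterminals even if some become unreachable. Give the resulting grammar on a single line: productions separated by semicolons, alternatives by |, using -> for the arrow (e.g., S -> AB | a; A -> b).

S -> b | JJ | JL | bb; J -> b | f | JJ | JL | bJ | bb; L -> JJ | bb

Unit productions: J->S, S->L.
Unit pairs (A ⇒* B via units): (J,L), (J,S), (S,L).
S: inherits non-unit rules of {L, S} → JJ | JL | b | bb.
J: inherits non-unit rules of {J, L, S} → JJ | JL | b | bJ | bb | f.
L: inherits non-unit rules of {L} → JJ | bb.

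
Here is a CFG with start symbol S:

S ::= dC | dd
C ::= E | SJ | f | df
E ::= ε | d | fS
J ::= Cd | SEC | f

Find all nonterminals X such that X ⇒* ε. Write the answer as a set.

{C, E}

Directly nullable (have an ε-rule): {E}.
C is nullable via C -> E (every symbol on the right is already known nullable).
Not nullable: J, S — each has a terminal in every rule's right-hand side or depends on a non-nullable symbol.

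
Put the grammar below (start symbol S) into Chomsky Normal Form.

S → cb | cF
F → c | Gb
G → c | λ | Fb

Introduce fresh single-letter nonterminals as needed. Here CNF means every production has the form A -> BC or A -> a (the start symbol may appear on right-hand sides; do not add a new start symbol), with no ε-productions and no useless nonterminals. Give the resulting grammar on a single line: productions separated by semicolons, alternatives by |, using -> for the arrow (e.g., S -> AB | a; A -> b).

Nullable: {G}; after ε-elimination: S -> cF | cb; F -> b | c | Gb; G -> c | Fb.
No unit productions to eliminate.
TERM: introduce A -> b, B -> c and substitute in every rule of length ≥2.

S -> BA | BF; A -> b; B -> c; F -> b | c | GA; G -> c | FA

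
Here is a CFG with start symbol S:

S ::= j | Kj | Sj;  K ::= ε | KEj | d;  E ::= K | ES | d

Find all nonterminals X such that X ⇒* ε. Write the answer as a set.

Directly nullable (have an ε-rule): {K}.
E is nullable via E -> K (every symbol on the right is already known nullable).
Not nullable: S — each has a terminal in every rule's right-hand side or depends on a non-nullable symbol.

{E, K}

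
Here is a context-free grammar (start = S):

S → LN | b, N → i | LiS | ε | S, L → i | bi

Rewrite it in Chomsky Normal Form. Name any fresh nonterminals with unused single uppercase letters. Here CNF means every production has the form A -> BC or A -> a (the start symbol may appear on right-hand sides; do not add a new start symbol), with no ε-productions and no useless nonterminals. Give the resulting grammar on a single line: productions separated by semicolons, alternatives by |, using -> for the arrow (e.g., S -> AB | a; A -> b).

S -> b | i | AB | LN; A -> b; B -> i; C -> BS; L -> i | AB; N -> b | i | AB | LC | LN

Nullable: {N}; after ε-elimination: S -> L | b | LN; L -> i | bi; N -> S | i | LiS.
After unit-elimination: S -> b | i | LN | bi; L -> i | bi; N -> b | i | LN | bi | LiS.
TERM: introduce A -> b, B -> i and substitute in every rule of length ≥2.
BIN: N -> LBS becomes N -> LC, C -> BS.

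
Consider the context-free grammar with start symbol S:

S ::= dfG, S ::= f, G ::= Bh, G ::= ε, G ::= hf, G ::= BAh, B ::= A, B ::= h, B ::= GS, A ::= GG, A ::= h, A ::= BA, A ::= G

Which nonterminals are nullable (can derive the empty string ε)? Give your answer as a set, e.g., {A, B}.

Directly nullable (have an ε-rule): {G}.
A is nullable via A -> G (every symbol on the right is already known nullable).
B is nullable via B -> A (every symbol on the right is already known nullable).
Not nullable: S — each has a terminal in every rule's right-hand side or depends on a non-nullable symbol.

{A, B, G}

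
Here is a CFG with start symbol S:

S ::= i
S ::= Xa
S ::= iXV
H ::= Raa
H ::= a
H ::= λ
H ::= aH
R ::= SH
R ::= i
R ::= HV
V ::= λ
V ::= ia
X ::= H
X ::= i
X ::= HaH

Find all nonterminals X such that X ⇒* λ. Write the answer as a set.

{H, R, V, X}

Directly nullable (have an ε-rule): {H, V}.
R is nullable via R -> HV (every symbol on the right is already known nullable).
X is nullable via X -> H (every symbol on the right is already known nullable).
Not nullable: S — each has a terminal in every rule's right-hand side or depends on a non-nullable symbol.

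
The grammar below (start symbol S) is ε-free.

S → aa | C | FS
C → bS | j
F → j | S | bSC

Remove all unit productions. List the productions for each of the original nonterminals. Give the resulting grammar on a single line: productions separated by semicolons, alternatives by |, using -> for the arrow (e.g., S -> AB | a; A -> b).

S -> j | FS | aa | bS; C -> j | bS; F -> j | FS | aa | bS | bSC

Unit productions: F->S, S->C.
Unit pairs (A ⇒* B via units): (F,C), (F,S), (S,C).
S: inherits non-unit rules of {C, S} → FS | aa | bS | j.
C: inherits non-unit rules of {C} → bS | j.
F: inherits non-unit rules of {C, F, S} → FS | aa | bS | bSC | j.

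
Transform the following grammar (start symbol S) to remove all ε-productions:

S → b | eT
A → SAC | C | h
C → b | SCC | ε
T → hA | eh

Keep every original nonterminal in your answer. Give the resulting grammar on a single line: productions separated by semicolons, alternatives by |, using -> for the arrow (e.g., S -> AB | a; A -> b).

S -> b | eT; A -> C | S | h | SA | SC | SAC; C -> S | b | SC | SCC; T -> h | eh | hA

Nullable set: {A, C}.
A -> C: C nullable, giving C.
A -> SAC: A, C nullable, giving S | SA | SAC | SC.
Drop C -> ε.
C -> SCC: C, C nullable, giving S | SC | SCC.
T -> hA: A nullable, giving h | hA.
Unchanged (no nullable symbols): S -> b; S -> eT; A -> h; C -> b; T -> eh.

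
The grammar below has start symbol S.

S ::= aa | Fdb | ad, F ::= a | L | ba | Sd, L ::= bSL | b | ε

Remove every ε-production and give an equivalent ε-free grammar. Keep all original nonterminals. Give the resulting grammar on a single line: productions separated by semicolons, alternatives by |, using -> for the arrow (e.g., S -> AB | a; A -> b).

S -> aa | ad | db | Fdb; F -> L | a | Sd | ba; L -> b | bS | bSL

Nullable set: {F, L}.
S -> Fdb: F nullable, giving Fdb | db.
F -> L: L nullable, giving L.
Drop L -> ε.
L -> bSL: L nullable, giving bS | bSL.
Unchanged (no nullable symbols): S -> aa; S -> ad; F -> Sd; F -> a; F -> ba; L -> b.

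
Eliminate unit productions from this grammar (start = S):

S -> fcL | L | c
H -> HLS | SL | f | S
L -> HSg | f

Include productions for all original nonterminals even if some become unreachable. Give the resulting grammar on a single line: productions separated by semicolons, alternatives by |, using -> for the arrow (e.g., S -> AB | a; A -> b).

S -> c | f | HSg | fcL; H -> c | f | SL | HLS | HSg | fcL; L -> f | HSg

Unit productions: H->S, S->L.
Unit pairs (A ⇒* B via units): (H,L), (H,S), (S,L).
S: inherits non-unit rules of {L, S} → HSg | c | f | fcL.
H: inherits non-unit rules of {H, L, S} → HLS | HSg | SL | c | f | fcL.
L: inherits non-unit rules of {L} → HSg | f.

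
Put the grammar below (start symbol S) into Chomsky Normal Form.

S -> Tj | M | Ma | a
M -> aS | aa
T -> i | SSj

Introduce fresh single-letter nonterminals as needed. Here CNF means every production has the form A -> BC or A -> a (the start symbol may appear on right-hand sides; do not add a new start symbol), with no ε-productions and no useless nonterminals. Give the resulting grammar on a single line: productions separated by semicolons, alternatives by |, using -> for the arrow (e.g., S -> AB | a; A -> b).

No ε-productions.
After unit-elimination: S -> a | Ma | Tj | aS | aa; M -> aS | aa; T -> i | SSj.
TERM: introduce A -> a, B -> j and substitute in every rule of length ≥2.
BIN: T -> SSB becomes T -> SC, C -> SB.

S -> a | AA | AS | MA | TB; A -> a; B -> j; C -> SB; M -> AA | AS; T -> i | SC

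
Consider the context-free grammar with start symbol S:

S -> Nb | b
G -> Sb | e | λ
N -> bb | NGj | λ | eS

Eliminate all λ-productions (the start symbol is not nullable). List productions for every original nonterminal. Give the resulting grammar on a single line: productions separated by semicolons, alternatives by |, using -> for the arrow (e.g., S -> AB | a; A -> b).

Nullable set: {G, N}.
S -> Nb: N nullable, giving Nb | b.
Drop G -> λ.
Drop N -> λ.
N -> NGj: N, G nullable, giving Gj | NGj | Nj | j.
Unchanged (no nullable symbols): S -> b; G -> Sb; G -> e; N -> bb; N -> eS.

S -> b | Nb; G -> e | Sb; N -> j | Gj | Nj | bb | eS | NGj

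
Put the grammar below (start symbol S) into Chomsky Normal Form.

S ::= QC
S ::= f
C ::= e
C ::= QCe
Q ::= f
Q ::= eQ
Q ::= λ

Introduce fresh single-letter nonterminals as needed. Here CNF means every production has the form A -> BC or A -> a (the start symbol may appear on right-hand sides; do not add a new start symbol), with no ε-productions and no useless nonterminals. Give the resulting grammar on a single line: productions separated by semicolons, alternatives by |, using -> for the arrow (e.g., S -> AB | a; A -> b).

S -> e | f | CA | QC | QD; A -> e; B -> CA; C -> e | CA | QB; D -> CA; Q -> e | f | AQ

Nullable: {Q}; after ε-elimination: S -> C | f | QC; C -> e | Ce | QCe; Q -> e | f | eQ.
After unit-elimination: S -> e | f | Ce | QC | QCe; C -> e | Ce | QCe; Q -> e | f | eQ.
TERM: introduce A -> e and substitute in every rule of length ≥2.
BIN: C -> QCA becomes C -> QB, B -> CA; S -> QCA becomes S -> QD, D -> CA.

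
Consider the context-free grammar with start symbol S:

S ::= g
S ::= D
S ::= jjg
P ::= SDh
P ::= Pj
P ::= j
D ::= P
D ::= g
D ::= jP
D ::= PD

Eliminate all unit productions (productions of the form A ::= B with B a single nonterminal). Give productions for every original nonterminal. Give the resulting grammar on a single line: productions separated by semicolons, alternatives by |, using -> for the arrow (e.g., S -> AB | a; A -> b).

S -> g | j | PD | Pj | jP | SDh | jjg; D -> g | j | PD | Pj | jP | SDh; P -> j | Pj | SDh

Unit productions: D->P, S->D.
Unit pairs (A ⇒* B via units): (D,P), (S,D), (S,P).
S: inherits non-unit rules of {D, P, S} → PD | Pj | SDh | g | j | jP | jjg.
D: inherits non-unit rules of {D, P} → PD | Pj | SDh | g | j | jP.
P: inherits non-unit rules of {P} → Pj | SDh | j.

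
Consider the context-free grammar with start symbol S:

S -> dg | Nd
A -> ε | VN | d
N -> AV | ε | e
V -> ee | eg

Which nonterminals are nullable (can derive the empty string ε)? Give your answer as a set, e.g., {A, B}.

Directly nullable (have an ε-rule): {A, N}.
Not nullable: S, V — each has a terminal in every rule's right-hand side or depends on a non-nullable symbol.

{A, N}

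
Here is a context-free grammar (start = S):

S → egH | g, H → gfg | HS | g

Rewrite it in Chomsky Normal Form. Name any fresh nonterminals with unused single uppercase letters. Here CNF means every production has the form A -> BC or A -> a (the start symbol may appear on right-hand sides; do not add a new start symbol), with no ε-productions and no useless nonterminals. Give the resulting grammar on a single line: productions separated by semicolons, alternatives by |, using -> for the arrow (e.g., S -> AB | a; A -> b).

S -> g | CE; A -> g; B -> f; C -> e; D -> BA; E -> AH; H -> g | AD | HS

No ε-productions.
No unit productions to eliminate.
TERM: introduce C -> e, B -> f, A -> g and substitute in every rule of length ≥2.
BIN: H -> ABA becomes H -> AD, D -> BA; S -> CAH becomes S -> CE, E -> AH.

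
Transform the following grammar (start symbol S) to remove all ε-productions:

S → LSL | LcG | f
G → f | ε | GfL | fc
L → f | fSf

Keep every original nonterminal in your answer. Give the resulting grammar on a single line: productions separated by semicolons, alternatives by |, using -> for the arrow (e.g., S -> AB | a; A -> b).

S -> f | Lc | LSL | LcG; G -> f | fL | fc | GfL; L -> f | fSf

Nullable set: {G}.
S -> LcG: G nullable, giving Lc | LcG.
Drop G -> ε.
G -> GfL: G nullable, giving GfL | fL.
Unchanged (no nullable symbols): S -> LSL; S -> f; G -> f; G -> fc; L -> f; L -> fSf.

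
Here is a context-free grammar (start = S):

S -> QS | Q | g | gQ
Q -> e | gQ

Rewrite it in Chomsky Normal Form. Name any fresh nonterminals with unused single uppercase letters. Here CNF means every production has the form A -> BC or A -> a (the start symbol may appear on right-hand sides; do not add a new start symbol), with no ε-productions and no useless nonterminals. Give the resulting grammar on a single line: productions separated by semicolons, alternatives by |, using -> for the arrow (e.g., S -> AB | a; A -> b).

No ε-productions.
After unit-elimination: S -> e | g | QS | gQ; Q -> e | gQ.
TERM: introduce A -> g and substitute in every rule of length ≥2.

S -> e | g | AQ | QS; A -> g; Q -> e | AQ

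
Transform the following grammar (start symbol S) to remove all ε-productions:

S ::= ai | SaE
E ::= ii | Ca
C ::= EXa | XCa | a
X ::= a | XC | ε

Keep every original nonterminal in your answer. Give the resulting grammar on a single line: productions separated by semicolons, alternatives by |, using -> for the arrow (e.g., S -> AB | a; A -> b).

S -> ai | SaE; C -> a | Ca | Ea | EXa | XCa; E -> Ca | ii; X -> C | a | XC

Nullable set: {X}.
C -> EXa: X nullable, giving EXa | Ea.
C -> XCa: X nullable, giving Ca | XCa.
Drop X -> ε.
X -> XC: X nullable, giving C | XC.
Unchanged (no nullable symbols): S -> SaE; S -> ai; C -> a; E -> Ca; E -> ii; X -> a.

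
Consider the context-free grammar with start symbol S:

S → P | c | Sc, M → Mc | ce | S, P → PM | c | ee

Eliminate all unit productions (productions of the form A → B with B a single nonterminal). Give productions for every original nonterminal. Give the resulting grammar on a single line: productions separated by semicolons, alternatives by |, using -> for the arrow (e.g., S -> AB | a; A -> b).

Unit productions: M->S, S->P.
Unit pairs (A ⇒* B via units): (M,P), (M,S), (S,P).
S: inherits non-unit rules of {P, S} → PM | Sc | c | ee.
M: inherits non-unit rules of {M, P, S} → Mc | PM | Sc | c | ce | ee.
P: inherits non-unit rules of {P} → PM | c | ee.

S -> c | PM | Sc | ee; M -> c | Mc | PM | Sc | ce | ee; P -> c | PM | ee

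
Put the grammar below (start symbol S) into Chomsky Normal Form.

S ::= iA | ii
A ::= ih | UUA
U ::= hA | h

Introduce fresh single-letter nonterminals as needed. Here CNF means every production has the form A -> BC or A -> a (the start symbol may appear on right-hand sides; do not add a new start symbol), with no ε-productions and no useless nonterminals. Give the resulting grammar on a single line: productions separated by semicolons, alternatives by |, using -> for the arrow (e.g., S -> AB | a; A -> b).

S -> BA | BB; A -> BC | UD; B -> i; C -> h; D -> UA; U -> h | CA

No ε-productions.
No unit productions to eliminate.
TERM: introduce C -> h, B -> i and substitute in every rule of length ≥2.
BIN: A -> UUA becomes A -> UD, D -> UA.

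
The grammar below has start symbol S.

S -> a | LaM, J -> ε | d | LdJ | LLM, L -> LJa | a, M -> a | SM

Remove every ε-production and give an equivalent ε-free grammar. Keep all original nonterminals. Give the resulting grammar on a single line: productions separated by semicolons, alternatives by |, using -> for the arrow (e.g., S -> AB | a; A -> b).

S -> a | LaM; J -> d | Ld | LLM | LdJ; L -> a | La | LJa; M -> a | SM

Nullable set: {J}.
Drop J -> ε.
J -> LdJ: J nullable, giving Ld | LdJ.
L -> LJa: J nullable, giving LJa | La.
Unchanged (no nullable symbols): S -> LaM; S -> a; J -> LLM; J -> d; L -> a; M -> SM; M -> a.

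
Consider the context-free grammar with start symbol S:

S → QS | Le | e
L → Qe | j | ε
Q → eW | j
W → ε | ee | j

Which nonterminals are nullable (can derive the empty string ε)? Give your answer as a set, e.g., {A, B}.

{L, W}

Directly nullable (have an ε-rule): {L, W}.
Not nullable: Q, S — each has a terminal in every rule's right-hand side or depends on a non-nullable symbol.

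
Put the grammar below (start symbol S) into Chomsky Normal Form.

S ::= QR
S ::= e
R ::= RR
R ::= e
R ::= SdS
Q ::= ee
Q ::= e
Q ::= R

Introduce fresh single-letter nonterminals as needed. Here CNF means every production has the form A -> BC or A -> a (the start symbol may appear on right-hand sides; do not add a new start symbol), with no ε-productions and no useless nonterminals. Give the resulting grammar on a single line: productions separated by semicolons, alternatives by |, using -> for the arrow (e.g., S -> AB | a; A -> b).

S -> e | QR; A -> d; B -> e; C -> AS; D -> AS; Q -> e | BB | RR | SC; R -> e | RR | SD

No ε-productions.
After unit-elimination: S -> e | QR; Q -> e | RR | ee | SdS; R -> e | RR | SdS.
TERM: introduce A -> d, B -> e and substitute in every rule of length ≥2.
BIN: Q -> SAS becomes Q -> SC, C -> AS; R -> SAS becomes R -> SD, D -> AS.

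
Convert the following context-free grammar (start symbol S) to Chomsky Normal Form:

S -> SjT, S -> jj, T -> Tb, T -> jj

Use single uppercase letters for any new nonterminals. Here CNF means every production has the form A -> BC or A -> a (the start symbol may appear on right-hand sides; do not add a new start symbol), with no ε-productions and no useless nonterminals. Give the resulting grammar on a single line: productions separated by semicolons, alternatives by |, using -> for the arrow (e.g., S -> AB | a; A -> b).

S -> AA | SC; A -> j; B -> b; C -> AT; T -> AA | TB

No ε-productions.
No unit productions to eliminate.
TERM: introduce B -> b, A -> j and substitute in every rule of length ≥2.
BIN: S -> SAT becomes S -> SC, C -> AT.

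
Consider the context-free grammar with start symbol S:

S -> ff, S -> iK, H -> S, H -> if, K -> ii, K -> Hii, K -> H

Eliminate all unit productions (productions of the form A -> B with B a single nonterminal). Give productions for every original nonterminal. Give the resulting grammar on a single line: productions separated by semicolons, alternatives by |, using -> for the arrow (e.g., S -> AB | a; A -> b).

S -> ff | iK; H -> ff | iK | if; K -> ff | iK | if | ii | Hii

Unit productions: H->S, K->H.
Unit pairs (A ⇒* B via units): (H,S), (K,H), (K,S).
S: inherits non-unit rules of {S} → ff | iK.
H: inherits non-unit rules of {H, S} → ff | iK | if.
K: inherits non-unit rules of {H, K, S} → Hii | ff | iK | if | ii.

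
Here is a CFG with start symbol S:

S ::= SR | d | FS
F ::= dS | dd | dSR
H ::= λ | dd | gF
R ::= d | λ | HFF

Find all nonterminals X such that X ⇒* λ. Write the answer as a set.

{H, R}

Directly nullable (have an ε-rule): {H, R}.
Not nullable: F, S — each has a terminal in every rule's right-hand side or depends on a non-nullable symbol.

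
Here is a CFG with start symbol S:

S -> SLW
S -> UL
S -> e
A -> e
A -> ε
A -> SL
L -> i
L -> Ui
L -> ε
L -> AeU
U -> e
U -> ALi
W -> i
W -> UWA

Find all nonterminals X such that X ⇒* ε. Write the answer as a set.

{A, L}

Directly nullable (have an ε-rule): {A, L}.
Not nullable: S, U, W — each has a terminal in every rule's right-hand side or depends on a non-nullable symbol.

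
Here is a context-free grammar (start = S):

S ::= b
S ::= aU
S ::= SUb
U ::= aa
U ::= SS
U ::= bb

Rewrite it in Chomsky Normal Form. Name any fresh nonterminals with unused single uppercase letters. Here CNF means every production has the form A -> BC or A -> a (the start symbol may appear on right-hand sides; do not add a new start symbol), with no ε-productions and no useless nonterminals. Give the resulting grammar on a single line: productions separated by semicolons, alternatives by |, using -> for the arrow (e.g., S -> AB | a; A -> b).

No ε-productions.
No unit productions to eliminate.
TERM: introduce B -> a, A -> b and substitute in every rule of length ≥2.
BIN: S -> SUA becomes S -> SC, C -> UA.

S -> b | BU | SC; A -> b; B -> a; C -> UA; U -> AA | BB | SS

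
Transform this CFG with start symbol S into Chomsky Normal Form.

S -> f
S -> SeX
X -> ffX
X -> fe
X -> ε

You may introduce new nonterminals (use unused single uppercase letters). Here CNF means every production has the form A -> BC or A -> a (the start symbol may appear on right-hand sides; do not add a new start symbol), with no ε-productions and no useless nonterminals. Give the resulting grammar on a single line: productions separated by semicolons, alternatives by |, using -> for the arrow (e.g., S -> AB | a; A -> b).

Nullable: {X}; after ε-elimination: S -> f | Se | SeX; X -> fe | ff | ffX.
No unit productions to eliminate.
TERM: introduce A -> e, B -> f and substitute in every rule of length ≥2.
BIN: S -> SAX becomes S -> SC, C -> AX; X -> BBX becomes X -> BD, D -> BX.

S -> f | SA | SC; A -> e; B -> f; C -> AX; D -> BX; X -> BA | BB | BD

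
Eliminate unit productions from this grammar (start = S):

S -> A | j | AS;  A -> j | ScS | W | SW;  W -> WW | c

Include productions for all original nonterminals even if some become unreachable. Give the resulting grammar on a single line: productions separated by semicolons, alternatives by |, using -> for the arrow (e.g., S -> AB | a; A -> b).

S -> c | j | AS | SW | WW | ScS; A -> c | j | SW | WW | ScS; W -> c | WW

Unit productions: A->W, S->A.
Unit pairs (A ⇒* B via units): (A,W), (S,A), (S,W).
S: inherits non-unit rules of {A, S, W} → AS | SW | ScS | WW | c | j.
A: inherits non-unit rules of {A, W} → SW | ScS | WW | c | j.
W: inherits non-unit rules of {W} → WW | c.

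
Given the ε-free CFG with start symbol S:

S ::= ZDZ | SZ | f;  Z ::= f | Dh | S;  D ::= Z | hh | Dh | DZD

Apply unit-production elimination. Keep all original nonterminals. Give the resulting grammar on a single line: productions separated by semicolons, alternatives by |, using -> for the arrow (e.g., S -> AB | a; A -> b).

Unit productions: D->Z, Z->S.
Unit pairs (A ⇒* B via units): (D,S), (D,Z), (Z,S).
S: inherits non-unit rules of {S} → SZ | ZDZ | f.
D: inherits non-unit rules of {D, S, Z} → DZD | Dh | SZ | ZDZ | f | hh.
Z: inherits non-unit rules of {S, Z} → Dh | SZ | ZDZ | f.

S -> f | SZ | ZDZ; D -> f | Dh | SZ | hh | DZD | ZDZ; Z -> f | Dh | SZ | ZDZ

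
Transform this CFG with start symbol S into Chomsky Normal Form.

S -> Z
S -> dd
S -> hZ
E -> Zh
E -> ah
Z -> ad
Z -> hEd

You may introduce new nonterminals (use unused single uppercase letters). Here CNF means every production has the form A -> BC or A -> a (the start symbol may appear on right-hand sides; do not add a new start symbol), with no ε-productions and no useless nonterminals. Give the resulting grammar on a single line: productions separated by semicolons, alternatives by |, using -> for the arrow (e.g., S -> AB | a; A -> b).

S -> AD | AZ | BC | CC; A -> h; B -> a; C -> d; D -> EC; E -> BA | ZA; F -> EC; Z -> AF | BC

No ε-productions.
After unit-elimination: S -> ad | dd | hZ | hEd; E -> Zh | ah; Z -> ad | hEd.
TERM: introduce B -> a, C -> d, A -> h and substitute in every rule of length ≥2.
BIN: S -> AEC becomes S -> AD, D -> EC; Z -> AEC becomes Z -> AF, F -> EC.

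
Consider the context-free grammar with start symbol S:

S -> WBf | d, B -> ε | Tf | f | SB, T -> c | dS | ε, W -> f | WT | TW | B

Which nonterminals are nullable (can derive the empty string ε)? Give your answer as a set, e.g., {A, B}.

Directly nullable (have an ε-rule): {B, T}.
W is nullable via W -> B (every symbol on the right is already known nullable).
Not nullable: S — each has a terminal in every rule's right-hand side or depends on a non-nullable symbol.

{B, T, W}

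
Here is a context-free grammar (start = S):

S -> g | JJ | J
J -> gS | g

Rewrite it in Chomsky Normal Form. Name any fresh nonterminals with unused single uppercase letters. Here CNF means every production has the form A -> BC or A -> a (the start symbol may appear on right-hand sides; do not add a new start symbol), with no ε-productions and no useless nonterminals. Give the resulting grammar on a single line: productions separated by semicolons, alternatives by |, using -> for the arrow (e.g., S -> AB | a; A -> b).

S -> g | AS | JJ; A -> g; J -> g | AS

No ε-productions.
After unit-elimination: S -> g | JJ | gS; J -> g | gS.
TERM: introduce A -> g and substitute in every rule of length ≥2.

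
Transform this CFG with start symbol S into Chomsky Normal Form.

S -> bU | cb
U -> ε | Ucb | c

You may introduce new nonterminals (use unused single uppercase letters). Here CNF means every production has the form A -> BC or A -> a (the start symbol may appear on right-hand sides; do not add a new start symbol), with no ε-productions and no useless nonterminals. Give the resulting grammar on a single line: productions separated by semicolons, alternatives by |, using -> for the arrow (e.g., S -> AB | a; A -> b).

S -> b | AU | BA; A -> b; B -> c; C -> BA; U -> c | BA | UC

Nullable: {U}; after ε-elimination: S -> b | bU | cb; U -> c | cb | Ucb.
No unit productions to eliminate.
TERM: introduce A -> b, B -> c and substitute in every rule of length ≥2.
BIN: U -> UBA becomes U -> UC, C -> BA.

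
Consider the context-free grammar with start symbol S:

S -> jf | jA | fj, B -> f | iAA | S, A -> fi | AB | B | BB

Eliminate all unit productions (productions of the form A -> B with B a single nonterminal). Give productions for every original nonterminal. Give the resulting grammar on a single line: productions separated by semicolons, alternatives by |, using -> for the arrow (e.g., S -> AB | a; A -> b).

Unit productions: A->B, B->S.
Unit pairs (A ⇒* B via units): (A,B), (A,S), (B,S).
S: inherits non-unit rules of {S} → fj | jA | jf.
A: inherits non-unit rules of {A, B, S} → AB | BB | f | fi | fj | iAA | jA | jf.
B: inherits non-unit rules of {B, S} → f | fj | iAA | jA | jf.

S -> fj | jA | jf; A -> f | AB | BB | fi | fj | jA | jf | iAA; B -> f | fj | jA | jf | iAA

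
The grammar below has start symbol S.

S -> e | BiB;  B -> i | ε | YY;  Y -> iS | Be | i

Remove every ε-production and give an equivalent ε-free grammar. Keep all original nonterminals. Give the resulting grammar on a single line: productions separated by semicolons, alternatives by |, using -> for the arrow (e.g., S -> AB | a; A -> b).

Nullable set: {B}.
S -> BiB: B, B nullable, giving Bi | BiB | i | iB.
Drop B -> ε.
Y -> Be: B nullable, giving Be | e.
Unchanged (no nullable symbols): S -> e; B -> YY; B -> i; Y -> i; Y -> iS.

S -> e | i | Bi | iB | BiB; B -> i | YY; Y -> e | i | Be | iS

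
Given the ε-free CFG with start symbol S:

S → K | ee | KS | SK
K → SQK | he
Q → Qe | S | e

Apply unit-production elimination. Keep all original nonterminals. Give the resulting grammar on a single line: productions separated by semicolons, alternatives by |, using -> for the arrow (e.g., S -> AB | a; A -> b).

S -> KS | SK | ee | he | SQK; K -> he | SQK; Q -> e | KS | Qe | SK | ee | he | SQK

Unit productions: Q->S, S->K.
Unit pairs (A ⇒* B via units): (Q,K), (Q,S), (S,K).
S: inherits non-unit rules of {K, S} → KS | SK | SQK | ee | he.
K: inherits non-unit rules of {K} → SQK | he.
Q: inherits non-unit rules of {K, Q, S} → KS | Qe | SK | SQK | e | ee | he.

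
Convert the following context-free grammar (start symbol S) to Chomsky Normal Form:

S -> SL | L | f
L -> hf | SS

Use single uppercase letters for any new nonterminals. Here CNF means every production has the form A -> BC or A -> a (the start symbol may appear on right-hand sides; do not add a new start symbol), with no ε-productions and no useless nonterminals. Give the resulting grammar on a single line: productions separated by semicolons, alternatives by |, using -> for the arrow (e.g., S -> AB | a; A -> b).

S -> f | AB | SL | SS; A -> h; B -> f; L -> AB | SS

No ε-productions.
After unit-elimination: S -> f | SL | SS | hf; L -> SS | hf.
TERM: introduce B -> f, A -> h and substitute in every rule of length ≥2.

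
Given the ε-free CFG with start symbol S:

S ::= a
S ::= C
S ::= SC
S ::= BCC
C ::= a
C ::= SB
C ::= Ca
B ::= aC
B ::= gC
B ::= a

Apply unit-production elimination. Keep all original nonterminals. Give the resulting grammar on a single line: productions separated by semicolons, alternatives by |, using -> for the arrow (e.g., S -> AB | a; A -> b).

S -> a | Ca | SB | SC | BCC; B -> a | aC | gC; C -> a | Ca | SB

Unit productions: S->C.
Unit pairs (A ⇒* B via units): (S,C).
S: inherits non-unit rules of {C, S} → BCC | Ca | SB | SC | a.
B: inherits non-unit rules of {B} → a | aC | gC.
C: inherits non-unit rules of {C} → Ca | SB | a.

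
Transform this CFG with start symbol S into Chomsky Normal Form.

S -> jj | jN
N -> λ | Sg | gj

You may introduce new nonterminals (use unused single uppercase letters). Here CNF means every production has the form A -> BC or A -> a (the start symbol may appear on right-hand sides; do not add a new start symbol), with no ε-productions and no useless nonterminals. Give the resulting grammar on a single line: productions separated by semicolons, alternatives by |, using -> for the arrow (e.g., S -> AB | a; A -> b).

Nullable: {N}; after ε-elimination: S -> j | jN | jj; N -> Sg | gj.
No unit productions to eliminate.
TERM: introduce A -> g, B -> j and substitute in every rule of length ≥2.

S -> j | BB | BN; A -> g; B -> j; N -> AB | SA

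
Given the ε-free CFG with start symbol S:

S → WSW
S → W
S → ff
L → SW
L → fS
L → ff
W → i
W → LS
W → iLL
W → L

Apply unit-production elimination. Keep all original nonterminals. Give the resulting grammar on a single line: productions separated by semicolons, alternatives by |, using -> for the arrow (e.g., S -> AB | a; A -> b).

S -> i | LS | SW | fS | ff | WSW | iLL; L -> SW | fS | ff; W -> i | LS | SW | fS | ff | iLL

Unit productions: S->W, W->L.
Unit pairs (A ⇒* B via units): (S,L), (S,W), (W,L).
S: inherits non-unit rules of {L, S, W} → LS | SW | WSW | fS | ff | i | iLL.
L: inherits non-unit rules of {L} → SW | fS | ff.
W: inherits non-unit rules of {L, W} → LS | SW | fS | ff | i | iLL.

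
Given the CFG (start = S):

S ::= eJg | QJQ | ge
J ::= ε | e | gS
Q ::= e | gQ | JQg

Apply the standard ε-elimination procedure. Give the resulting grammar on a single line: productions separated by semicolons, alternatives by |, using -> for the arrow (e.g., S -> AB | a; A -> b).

Nullable set: {J}.
S -> QJQ: J nullable, giving QJQ | QQ.
S -> eJg: J nullable, giving eJg | eg.
Drop J -> ε.
Q -> JQg: J nullable, giving JQg | Qg.
Unchanged (no nullable symbols): S -> ge; J -> e; J -> gS; Q -> e; Q -> gQ.

S -> QQ | eg | ge | QJQ | eJg; J -> e | gS; Q -> e | Qg | gQ | JQg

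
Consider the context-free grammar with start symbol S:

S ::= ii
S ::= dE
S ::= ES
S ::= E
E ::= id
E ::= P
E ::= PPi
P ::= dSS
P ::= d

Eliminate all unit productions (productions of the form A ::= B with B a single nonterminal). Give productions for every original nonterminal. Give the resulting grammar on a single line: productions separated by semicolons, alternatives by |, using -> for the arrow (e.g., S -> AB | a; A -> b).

S -> d | ES | dE | id | ii | PPi | dSS; E -> d | id | PPi | dSS; P -> d | dSS

Unit productions: E->P, S->E.
Unit pairs (A ⇒* B via units): (E,P), (S,E), (S,P).
S: inherits non-unit rules of {E, P, S} → ES | PPi | d | dE | dSS | id | ii.
E: inherits non-unit rules of {E, P} → PPi | d | dSS | id.
P: inherits non-unit rules of {P} → d | dSS.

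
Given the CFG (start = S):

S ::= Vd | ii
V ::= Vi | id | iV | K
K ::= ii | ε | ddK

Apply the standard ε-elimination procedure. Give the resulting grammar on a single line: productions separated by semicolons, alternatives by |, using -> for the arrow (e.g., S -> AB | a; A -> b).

S -> d | Vd | ii; K -> dd | ii | ddK; V -> K | i | Vi | iV | id

Nullable set: {K, V}.
S -> Vd: V nullable, giving Vd | d.
Drop K -> ε.
K -> ddK: K nullable, giving dd | ddK.
V -> K: K nullable, giving K.
V -> Vi: V nullable, giving Vi | i.
V -> iV: V nullable, giving i | iV.
Unchanged (no nullable symbols): S -> ii; K -> ii; V -> id.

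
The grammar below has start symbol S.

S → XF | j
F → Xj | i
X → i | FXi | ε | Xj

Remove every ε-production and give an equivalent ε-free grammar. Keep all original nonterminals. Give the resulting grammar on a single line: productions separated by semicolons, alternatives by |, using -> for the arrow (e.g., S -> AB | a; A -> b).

Nullable set: {X}.
S -> XF: X nullable, giving F | XF.
F -> Xj: X nullable, giving Xj | j.
Drop X -> ε.
X -> FXi: X nullable, giving FXi | Fi.
X -> Xj: X nullable, giving Xj | j.
Unchanged (no nullable symbols): S -> j; F -> i; X -> i.

S -> F | j | XF; F -> i | j | Xj; X -> i | j | Fi | Xj | FXi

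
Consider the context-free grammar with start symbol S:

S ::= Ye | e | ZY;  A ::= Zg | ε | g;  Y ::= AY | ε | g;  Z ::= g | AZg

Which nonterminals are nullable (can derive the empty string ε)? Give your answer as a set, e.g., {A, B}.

Directly nullable (have an ε-rule): {A, Y}.
Not nullable: S, Z — each has a terminal in every rule's right-hand side or depends on a non-nullable symbol.

{A, Y}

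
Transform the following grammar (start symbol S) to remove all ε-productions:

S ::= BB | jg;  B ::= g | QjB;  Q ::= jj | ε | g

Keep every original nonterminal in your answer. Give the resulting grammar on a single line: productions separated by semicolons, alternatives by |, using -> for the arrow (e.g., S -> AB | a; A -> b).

S -> BB | jg; B -> g | jB | QjB; Q -> g | jj

Nullable set: {Q}.
B -> QjB: Q nullable, giving QjB | jB.
Drop Q -> ε.
Unchanged (no nullable symbols): S -> BB; S -> jg; B -> g; Q -> g; Q -> jj.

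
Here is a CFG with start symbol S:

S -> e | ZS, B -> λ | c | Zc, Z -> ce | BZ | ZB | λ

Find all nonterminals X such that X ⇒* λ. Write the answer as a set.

Directly nullable (have an ε-rule): {B, Z}.
Not nullable: S — each has a terminal in every rule's right-hand side or depends on a non-nullable symbol.

{B, Z}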